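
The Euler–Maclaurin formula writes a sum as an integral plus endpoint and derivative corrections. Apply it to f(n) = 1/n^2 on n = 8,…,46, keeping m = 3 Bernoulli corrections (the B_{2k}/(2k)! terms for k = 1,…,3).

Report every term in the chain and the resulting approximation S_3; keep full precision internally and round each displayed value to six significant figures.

∫_8^46 1/x^2 dx evaluates to 0.103261.
Boundary: ½(f(8) + f(46)) = ½(0.0156250 + 0.000472590) = 0.00804879.
Integral + boundary = 0.111310.
k=1: B_{2}/(2)! × [f^{(1)}(46) − f^{(1)}(8)] = 1/12 × (-2.05474e-05 − (-0.00390625)) = 0.000323809.
After k=1: 0.111633.
k=2: B_{4}/(4)! × [f^{(3)}(46) − f^{(3)}(8)] = −1/720 × (-1.16526e-07 − (-0.000732422)) = -1.01709e-06.
After k=2: 0.111632.
k=3: B_{6}/(6)! × [f^{(5)}(46) − f^{(5)}(8)] = 1/30240 × (-1.65207e-09 − (-0.000343323)) = 1.13532e-08.

S_3 ≈ 0.111632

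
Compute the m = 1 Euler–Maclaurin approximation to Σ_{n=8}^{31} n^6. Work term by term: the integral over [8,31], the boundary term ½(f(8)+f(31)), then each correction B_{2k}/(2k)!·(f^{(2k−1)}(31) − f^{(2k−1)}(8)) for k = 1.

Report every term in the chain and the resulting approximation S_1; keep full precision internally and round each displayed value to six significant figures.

S_1 ≈ 4.38825e+09

∫_8^31 x^6 dx evaluates to 3.93007e+09.
½[f(8) + f(31)] = ½[262144 + 8.87504e+08] = 4.43883e+08.
So far: 4.37396e+09.
Order-1 term: 1/12 · (1.71775e+08 − 196608) = 1.42982e+07.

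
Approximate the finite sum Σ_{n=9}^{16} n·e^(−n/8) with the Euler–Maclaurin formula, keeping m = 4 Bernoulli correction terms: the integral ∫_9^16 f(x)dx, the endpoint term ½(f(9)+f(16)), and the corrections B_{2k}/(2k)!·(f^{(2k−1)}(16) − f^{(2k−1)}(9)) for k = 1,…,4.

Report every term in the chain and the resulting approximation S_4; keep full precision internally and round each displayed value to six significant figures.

Integral: ∫_9^16 x·e^(−x/8) dx = 18.1684.
Endpoint term: (f(9) + f(16))/2 = (2.92187 + 2.16536)/2 = 2.54362.
So far: 20.7120.
Correction k=1: B_{2}/2! · (f^{(1)}(16) − f^{(1)}(9)) = 1/12 · (-0.135335 − (-0.0405816)) = -0.00789614.
After k=1: 20.7041.
Correction k=2: B_{4}/4! · (f^{(3)}(16) − f^{(3)}(9)) = −1/720 · (0.00211461 − 0.00951130) = 1.02732e-05.
After k=2: 20.7041.
Correction k=3: B_{6}/6! · (f^{(5)}(16) − f^{(5)}(9)) = 1/30240 · (9.91225e-05 − 0.000307136) = -6.87875e-09.
After k=3: 20.7041.
Correction k=4: B_{8}/8! · (f^{(7)}(16) − f^{(7)}(9)) = −1/1209600 · (2.58132e-06 − 7.27590e-06) = 3.88110e-12.

S_4 ≈ 20.7041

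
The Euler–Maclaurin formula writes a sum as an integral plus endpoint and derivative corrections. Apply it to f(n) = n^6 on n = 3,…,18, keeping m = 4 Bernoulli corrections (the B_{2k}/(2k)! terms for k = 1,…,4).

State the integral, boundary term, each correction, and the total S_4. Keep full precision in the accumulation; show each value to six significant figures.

∫_3^18 x^6 dx evaluates to 8.74597e+07.
Boundary: ½(f(3) + f(18)) = ½(729.000 + 3.40122e+07) = 1.70065e+07.
So far: 1.04466e+08.
k=1: B_{2}/(2)! × [f^{(1)}(18) − f^{(1)}(3)] = 1/12 × (1.13374e+07 − 1458.00) = 944662.
After k=1: 1.05411e+08.
k=2: B_{4}/(4)! × [f^{(3)}(18) − f^{(3)}(3)] = −1/720 × (699840 − 3240.00) = -967.500.
After k=2: 1.05410e+08.
k=3: B_{6}/(6)! × [f^{(5)}(18) − f^{(5)}(3)] = 1/30240 × (12960.0 − 2160.00) = 0.357143.
After k=3: 1.05410e+08.
k=4: B_{8}/(8)! × [f^{(7)}(18) − f^{(7)}(3)] = −1/1209600 × (0.00000 − 0.00000) = 0.00000.

S_4 ≈ 1.05410e+08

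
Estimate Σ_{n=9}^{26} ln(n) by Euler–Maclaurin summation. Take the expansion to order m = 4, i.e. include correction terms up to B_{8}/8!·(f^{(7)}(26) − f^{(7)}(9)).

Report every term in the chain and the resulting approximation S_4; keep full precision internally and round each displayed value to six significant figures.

S_4 ≈ 50.6571

∫_9^26 ln(x) dx evaluates to 47.9355.
Endpoint term: (f(9) + f(26))/2 = (2.19722 + 3.25810)/2 = 2.72766.
Integral + boundary = 50.6631.
Correction k=1: B_{2}/2! · (f^{(1)}(26) − f^{(1)}(9)) = 1/12 · (0.0384615 − 0.111111) = -0.00605413.
Running total after k=1: 50.6571.
Correction k=2: B_{4}/4! · (f^{(3)}(26) − f^{(3)}(9)) = −1/720 · (0.000113792 − 0.00274348) = 3.65235e-06.
Running total after k=2: 50.6571.
Correction k=3: B_{6}/6! · (f^{(5)}(26) − f^{(5)}(9)) = 1/30240 · (2.01997e-06 − 0.000406442) = -1.33737e-08.
Running total after k=3: 50.6571.
Correction k=4: B_{8}/8! · (f^{(7)}(26) − f^{(7)}(9)) = −1/1209600 · (8.96436e-08 − 0.000150534) = 1.24375e-10.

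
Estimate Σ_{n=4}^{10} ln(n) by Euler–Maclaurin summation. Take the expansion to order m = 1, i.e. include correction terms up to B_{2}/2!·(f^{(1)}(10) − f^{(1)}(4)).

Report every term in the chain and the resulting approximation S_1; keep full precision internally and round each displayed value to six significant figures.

The integral term ∫_4^10 ln(x) dx = 11.4807.
½[f(4) + f(10)] = ½[1.38629 + 2.30259] = 1.84444.
So far: 13.3251.
Order-1 term: 1/12 · (0.100000 − 0.250000) = -0.0125000.

S_1 ≈ 13.3126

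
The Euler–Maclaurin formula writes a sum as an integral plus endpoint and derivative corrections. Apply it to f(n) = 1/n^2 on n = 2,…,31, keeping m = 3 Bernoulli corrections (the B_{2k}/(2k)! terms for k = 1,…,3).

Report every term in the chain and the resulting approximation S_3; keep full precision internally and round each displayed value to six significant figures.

Integral: ∫_2^31 1/x^2 dx = 0.467742.
½[f(2) + f(31)] = ½[0.250000 + 0.00104058] = 0.125520.
Integral + boundary = 0.593262.
k=1: B_{2}/(2)! × [f^{(1)}(31) − f^{(1)}(2)] = 1/12 × (-6.71344e-05 − (-0.250000)) = 0.0208277.
After k=1: 0.614090.
k=2: B_{4}/(4)! × [f^{(3)}(31) − f^{(3)}(2)] = −1/720 × (-8.38306e-07 − (-0.750000)) = -0.00104167.
After k=2: 0.613048.
k=3: B_{6}/(6)! × [f^{(5)}(31) − f^{(5)}(2)] = 1/30240 × (-2.61698e-08 − (-5.62500)) = 0.000186012.

S_3 ≈ 0.613234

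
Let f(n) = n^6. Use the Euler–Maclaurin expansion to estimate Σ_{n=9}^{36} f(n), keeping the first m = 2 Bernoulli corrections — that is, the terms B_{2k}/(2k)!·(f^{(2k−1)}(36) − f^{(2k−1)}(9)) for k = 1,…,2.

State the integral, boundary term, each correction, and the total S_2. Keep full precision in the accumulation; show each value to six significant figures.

S_2 ≈ 1.23131e+10

The integral term ∫_9^36 x^6 dx = 1.11942e+10.
Endpoint term: (f(9) + f(36))/2 = (531441 + 2.17678e+09)/2 = 1.08866e+09.
Running total after boundary: 1.22829e+10.
Order-1 term: 1/12 · (3.62797e+08 − 354294) = 3.02036e+07.
Partial sum through k=1: 1.23131e+10.
Order-2 term: −1/720 · (5.59872e+06 − 87480.0) = -7654.50.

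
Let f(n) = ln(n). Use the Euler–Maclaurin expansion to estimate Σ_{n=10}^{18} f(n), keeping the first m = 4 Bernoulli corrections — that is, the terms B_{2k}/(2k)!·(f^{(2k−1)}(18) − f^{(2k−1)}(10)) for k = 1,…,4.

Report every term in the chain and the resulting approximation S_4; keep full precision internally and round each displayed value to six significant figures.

S_4 ≈ 23.5936

∫_10^18 ln(x) dx evaluates to 21.0008.
½[f(10) + f(18)] = ½[2.30259 + 2.89037] = 2.59648.
Running total after boundary: 23.5973.
Correction k=1: B_{2}/2! · (f^{(1)}(18) − f^{(1)}(10)) = 1/12 · (0.0555556 − 0.100000) = -0.00370370.
Running total after k=1: 23.5936.
Correction k=2: B_{4}/4! · (f^{(3)}(18) − f^{(3)}(10)) = −1/720 · (0.000342936 − 0.00200000) = 2.30148e-06.
Running total after k=2: 23.5936.
Correction k=3: B_{6}/6! · (f^{(5)}(18) − f^{(5)}(10)) = 1/30240 · (1.27013e-05 − 0.000240000) = -7.51649e-09.
Running total after k=3: 23.5936.
Correction k=4: B_{8}/8! · (f^{(7)}(18) − f^{(7)}(10)) = −1/1209600 · (1.17605e-06 − 7.20000e-05) = 5.85515e-11.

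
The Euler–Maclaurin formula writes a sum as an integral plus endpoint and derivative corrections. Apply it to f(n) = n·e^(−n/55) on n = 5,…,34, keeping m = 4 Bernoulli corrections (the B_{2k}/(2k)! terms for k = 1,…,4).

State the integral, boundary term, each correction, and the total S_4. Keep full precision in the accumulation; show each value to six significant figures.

Integral: ∫_5^34 x·e^(−x/55) dx = 375.202.
Boundary: ½(f(5) + f(34)) = ½(4.56550 + 18.3234) = 11.4444.
Integral + boundary = 386.647.
Correction k=1: B_{2}/2! · (f^{(1)}(34) − f^{(1)}(5)) = 1/12 · (0.205771 − 0.830092) = -0.0520267.
Running total after k=1: 386.595.
Correction k=2: B_{4}/4! · (f^{(3)}(34) − f^{(3)}(5)) = −1/720 · (0.000424336 − 0.000878113) = 6.30246e-07.
Running total after k=2: 386.595.
Correction k=3: B_{6}/6! · (f^{(5)}(34) − f^{(5)}(5)) = 1/30240 · (2.58066e-07 − 4.89857e-07) = -7.66504e-12.
Running total after k=3: 386.595.
Correction k=4: B_{8}/8! · (f^{(7)}(34) − f^{(7)}(5)) = −1/1209600 · (1.24250e-10 − 2.27910e-10) = 8.56980e-17.

S_4 ≈ 386.595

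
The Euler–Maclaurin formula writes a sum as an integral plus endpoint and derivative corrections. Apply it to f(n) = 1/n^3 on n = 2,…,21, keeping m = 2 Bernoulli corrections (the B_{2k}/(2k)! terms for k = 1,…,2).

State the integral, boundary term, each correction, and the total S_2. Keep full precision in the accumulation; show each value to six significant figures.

The integral term ∫_2^21 1/x^3 dx = 0.123866.
Boundary: ½(f(2) + f(21)) = ½(0.125000 + 0.000107980) = 0.0625540.
Running total after boundary: 0.186420.
k=1: B_{2}/(2)! × [f^{(1)}(21) − f^{(1)}(2)] = 1/12 × (-1.54257e-05 − (-0.187500)) = 0.0156237.
Partial sum through k=1: 0.202044.
k=2: B_{4}/(4)! × [f^{(3)}(21) − f^{(3)}(2)] = −1/720 × (-6.99577e-07 − (-0.937500)) = -0.00130208.

S_2 ≈ 0.200742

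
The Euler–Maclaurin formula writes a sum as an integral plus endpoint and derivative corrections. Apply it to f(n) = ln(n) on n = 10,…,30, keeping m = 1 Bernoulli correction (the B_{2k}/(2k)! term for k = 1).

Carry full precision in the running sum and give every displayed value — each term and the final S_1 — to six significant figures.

Integral: ∫_10^30 ln(x) dx = 59.0101.
Endpoint term: (f(10) + f(30))/2 = (2.30259 + 3.40120)/2 = 2.85189.
Integral + boundary = 61.8620.
Order-1 term: 1/12 · (0.0333333 − 0.100000) = -0.00555556.

S_1 ≈ 61.8564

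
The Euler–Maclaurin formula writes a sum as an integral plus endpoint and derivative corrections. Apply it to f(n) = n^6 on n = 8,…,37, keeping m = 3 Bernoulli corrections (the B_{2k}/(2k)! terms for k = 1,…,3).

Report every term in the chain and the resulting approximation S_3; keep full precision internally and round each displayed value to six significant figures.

S_3 ≈ 1.48790e+10

Integral: ∫_8^37 x^6 dx = 1.35614e+10.
½[f(8) + f(37)] = ½[262144 + 2.56573e+09] = 1.28299e+09.
So far: 1.48444e+10.
Order-1 term: 1/12 · (4.16064e+08 − 196608) = 3.46556e+07.
Partial sum through k=1: 1.48790e+10.
Order-2 term: −1/720 · (6.07836e+06 − 61440.0) = -8356.83.
Partial sum through k=2: 1.48790e+10.
Order-3 term: 1/30240 · (26640.0 − 5760.00) = 0.690476.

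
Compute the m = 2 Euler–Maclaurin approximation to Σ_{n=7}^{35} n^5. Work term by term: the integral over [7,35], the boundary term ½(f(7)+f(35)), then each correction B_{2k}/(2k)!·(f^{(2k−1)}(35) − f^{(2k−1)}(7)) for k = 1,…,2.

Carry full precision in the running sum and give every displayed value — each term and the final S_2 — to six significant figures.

Integral: ∫_7^35 x^5 dx = 3.06358e+08.
Boundary: ½(f(7) + f(35)) = ½(16807.0 + 5.25219e+07) = 2.62693e+07.
So far: 3.32627e+08.
Order-1 term: 1/12 · (7.50312e+06 − 12005.0) = 624260.
Running total after k=1: 3.33252e+08.
Order-2 term: −1/720 · (73500.0 − 2940.00) = -98.0000.

S_2 ≈ 3.33251e+08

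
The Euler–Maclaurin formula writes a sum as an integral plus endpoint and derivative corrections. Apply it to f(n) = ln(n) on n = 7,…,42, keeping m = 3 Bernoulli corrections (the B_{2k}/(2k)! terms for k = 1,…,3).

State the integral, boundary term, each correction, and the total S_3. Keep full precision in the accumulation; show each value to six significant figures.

S_3 ≈ 111.193

∫_7^42 ln(x) dx evaluates to 108.361.
Endpoint term: (f(7) + f(42))/2 = (1.94591 + 3.73767)/2 = 2.84179.
Running total after boundary: 111.203.
Order-1 term: 1/12 · (0.0238095 − 0.142857) = -0.00992063.
After k=1: 111.193.
Order-2 term: −1/720 · (2.69949e-05 − 0.00583090) = 8.06098e-06.
After k=2: 111.193.
Order-3 term: 1/30240 · (1.83639e-07 − 0.00142798) = -4.72154e-08.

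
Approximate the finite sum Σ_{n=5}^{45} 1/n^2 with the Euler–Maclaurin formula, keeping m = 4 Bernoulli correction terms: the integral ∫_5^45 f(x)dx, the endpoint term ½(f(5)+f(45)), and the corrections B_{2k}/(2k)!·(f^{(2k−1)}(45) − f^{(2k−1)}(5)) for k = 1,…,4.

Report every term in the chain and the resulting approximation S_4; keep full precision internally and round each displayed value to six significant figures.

S_4 ≈ 0.199346

∫_5^45 1/x^2 dx evaluates to 0.177778.
Endpoint term: (f(5) + f(45))/2 = (0.0400000 + 0.000493827)/2 = 0.0202469.
So far: 0.198025.
k=1: B_{2}/(2)! × [f^{(1)}(45) − f^{(1)}(5)] = 1/12 × (-2.19479e-05 − (-0.0160000)) = 0.00133150.
After k=1: 0.199356.
k=2: B_{4}/(4)! × [f^{(3)}(45) − f^{(3)}(5)] = −1/720 × (-1.30061e-07 − (-0.00768000)) = -1.06665e-05.
After k=2: 0.199346.
k=3: B_{6}/(6)! × [f^{(5)}(45) − f^{(5)}(5)] = 1/30240 × (-1.92684e-09 − (-0.00921600)) = 3.04762e-07.
After k=3: 0.199346.
k=4: B_{8}/(8)! × [f^{(7)}(45) − f^{(7)}(5)] = −1/1209600 × (-5.32854e-11 − (-0.0206438)) = -1.70667e-08.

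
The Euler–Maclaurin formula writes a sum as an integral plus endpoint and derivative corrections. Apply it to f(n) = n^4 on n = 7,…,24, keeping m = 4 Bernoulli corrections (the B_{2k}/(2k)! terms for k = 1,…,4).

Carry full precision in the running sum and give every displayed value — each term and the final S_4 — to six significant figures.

S_4 ≈ 1.76074e+06

Integral: ∫_7^24 x^4 dx = 1.58916e+06.
Boundary: ½(f(7) + f(24)) = ½(2401.00 + 331776) = 167088.
Integral + boundary = 1.75625e+06.
Correction k=1: B_{2}/2! · (f^{(1)}(24) − f^{(1)}(7)) = 1/12 · (55296.0 − 1372.00) = 4493.67.
Running total after k=1: 1.76075e+06.
Correction k=2: B_{4}/4! · (f^{(3)}(24) − f^{(3)}(7)) = −1/720 · (576.000 − 168.000) = -0.566667.
Running total after k=2: 1.76074e+06.
Correction k=3: B_{6}/6! · (f^{(5)}(24) − f^{(5)}(7)) = 1/30240 · (0.00000 − 0.00000) = 0.00000.
Running total after k=3: 1.76074e+06.
Correction k=4: B_{8}/8! · (f^{(7)}(24) − f^{(7)}(7)) = −1/1209600 · (0.00000 − 0.00000) = 0.00000.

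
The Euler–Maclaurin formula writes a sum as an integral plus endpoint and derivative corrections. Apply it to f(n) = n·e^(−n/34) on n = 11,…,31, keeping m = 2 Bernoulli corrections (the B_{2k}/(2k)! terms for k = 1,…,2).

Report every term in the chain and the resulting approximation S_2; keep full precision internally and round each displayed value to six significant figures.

S_2 ≈ 229.254

The integral term ∫_11^31 x·e^(−x/34) dx = 219.084.
Endpoint term: (f(11) + f(31))/2 = (7.95950 + 12.4562)/2 = 10.2079.
So far: 229.292.
k=1: B_{2}/(2)! × [f^{(1)}(31) − f^{(1)}(11)] = 1/12 × (0.0354542 − 0.489488) = -0.0378361.
Running total after k=1: 229.254.
k=2: B_{4}/(4)! × [f^{(3)}(31) − f^{(3)}(11)] = −1/720 × (0.000725851 − 0.00167532) = 1.31871e-06.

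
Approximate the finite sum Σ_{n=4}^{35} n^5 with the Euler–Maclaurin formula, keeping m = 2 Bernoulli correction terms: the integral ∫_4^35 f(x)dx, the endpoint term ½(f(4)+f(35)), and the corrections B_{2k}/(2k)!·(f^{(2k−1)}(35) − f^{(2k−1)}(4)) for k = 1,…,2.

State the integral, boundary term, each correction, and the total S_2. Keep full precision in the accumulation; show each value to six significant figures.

The integral term ∫_4^35 x^5 dx = 3.06377e+08.
Boundary: ½(f(4) + f(35)) = ½(1024.00 + 5.25219e+07) = 2.62614e+07.
Running total after boundary: 3.32638e+08.
Order-1 term: 1/12 · (7.50312e+06 − 1280.00) = 625154.
Partial sum through k=1: 3.33264e+08.
Order-2 term: −1/720 · (73500.0 − 960.000) = -100.750.

S_2 ≈ 3.33263e+08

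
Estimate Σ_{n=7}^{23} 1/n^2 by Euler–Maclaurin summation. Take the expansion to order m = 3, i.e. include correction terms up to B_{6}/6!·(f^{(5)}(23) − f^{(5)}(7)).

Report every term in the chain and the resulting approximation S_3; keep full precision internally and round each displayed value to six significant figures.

S_3 ≈ 0.110998

Integral: ∫_7^23 1/x^2 dx = 0.0993789.
½[f(7) + f(23)] = ½[0.0204082 + 0.00189036] = 0.0111493.
Running total after boundary: 0.110528.
Correction k=1: B_{2}/2! · (f^{(1)}(23) − f^{(1)}(7)) = 1/12 · (-0.000164379 − (-0.00583090)) = 0.000472210.
Partial sum through k=1: 0.111000.
Correction k=2: B_{4}/4! · (f^{(3)}(23) − f^{(3)}(7)) = −1/720 · (-3.72883e-06 − (-0.00142798)) = -1.97812e-06.
Partial sum through k=2: 0.110998.
Correction k=3: B_{6}/6! · (f^{(5)}(23) − f^{(5)}(7)) = 1/30240 · (-2.11465e-07 − (-0.000874271)) = 2.89041e-08.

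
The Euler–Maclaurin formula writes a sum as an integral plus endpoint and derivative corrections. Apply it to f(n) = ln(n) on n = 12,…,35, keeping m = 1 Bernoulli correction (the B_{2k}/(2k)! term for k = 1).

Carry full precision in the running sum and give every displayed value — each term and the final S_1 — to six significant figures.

Integral: ∫_12^35 ln(x) dx = 71.6183.
Endpoint term: (f(12) + f(35))/2 = (2.48491 + 3.55535)/2 = 3.02013.
Running total after boundary: 74.6384.
Order-1 term: 1/12 · (0.0285714 − 0.0833333) = -0.00456349.

S_1 ≈ 74.6339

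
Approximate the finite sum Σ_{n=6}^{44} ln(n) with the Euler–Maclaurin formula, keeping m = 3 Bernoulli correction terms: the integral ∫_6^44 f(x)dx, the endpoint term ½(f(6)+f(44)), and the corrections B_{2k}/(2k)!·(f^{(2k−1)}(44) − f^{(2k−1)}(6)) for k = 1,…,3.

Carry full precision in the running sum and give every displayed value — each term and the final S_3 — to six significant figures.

∫_6^44 ln(x) dx evaluates to 117.754.
Boundary: ½(f(6) + f(44)) = ½(1.79176 + 3.78419) = 2.78797.
Running total after boundary: 120.542.
k=1: B_{2}/(2)! × [f^{(1)}(44) − f^{(1)}(6)] = 1/12 × (0.0227273 − 0.166667) = -0.0119949.
Partial sum through k=1: 120.530.
k=2: B_{4}/(4)! × [f^{(3)}(44) − f^{(3)}(6)] = −1/720 × (2.34786e-05 − 0.00925926) = 1.28275e-05.
Partial sum through k=2: 120.530.
k=3: B_{6}/(6)! × [f^{(5)}(44) − f^{(5)}(6)] = 1/30240 × (1.45528e-07 − 0.00308642) = -1.02059e-07.

S_3 ≈ 120.530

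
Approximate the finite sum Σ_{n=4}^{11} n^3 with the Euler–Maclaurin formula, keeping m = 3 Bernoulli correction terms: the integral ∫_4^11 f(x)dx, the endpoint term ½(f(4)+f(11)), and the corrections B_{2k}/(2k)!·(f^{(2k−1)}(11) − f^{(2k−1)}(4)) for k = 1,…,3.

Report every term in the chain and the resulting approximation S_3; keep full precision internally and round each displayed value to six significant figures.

S_3 ≈ 4320.00

∫_4^11 x^3 dx evaluates to 3596.25.
½[f(4) + f(11)] = ½[64.0000 + 1331.00] = 697.500.
Integral + boundary = 4293.75.
Order-1 term: 1/12 · (363.000 − 48.0000) = 26.2500.
After k=1: 4320.00.
Order-2 term: −1/720 · (6.00000 − 6.00000) = 0.00000.
After k=2: 4320.00.
Order-3 term: 1/30240 · (0.00000 − 0.00000) = 0.00000.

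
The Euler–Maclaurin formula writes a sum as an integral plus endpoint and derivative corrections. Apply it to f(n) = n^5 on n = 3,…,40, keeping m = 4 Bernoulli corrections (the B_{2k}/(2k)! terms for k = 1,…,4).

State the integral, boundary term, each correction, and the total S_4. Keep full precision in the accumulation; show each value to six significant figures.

∫_3^40 x^5 dx evaluates to 6.82667e+08.
Endpoint term: (f(3) + f(40))/2 = (243.000 + 1.02400e+08)/2 = 5.12001e+07.
Integral + boundary = 7.33867e+08.
k=1: B_{2}/(2)! × [f^{(1)}(40) − f^{(1)}(3)] = 1/12 × (1.28000e+07 − 405.000) = 1.06663e+06.
Running total after k=1: 7.34933e+08.
k=2: B_{4}/(4)! × [f^{(3)}(40) − f^{(3)}(3)] = −1/720 × (96000.0 − 540.000) = -132.583.
Running total after k=2: 7.34933e+08.
k=3: B_{6}/(6)! × [f^{(5)}(40) − f^{(5)}(3)] = 1/30240 × (120.000 − 120.000) = 0.00000.
Running total after k=3: 7.34933e+08.
k=4: B_{8}/(8)! × [f^{(7)}(40) − f^{(7)}(3)] = −1/1209600 × (0.00000 − 0.00000) = 0.00000.

S_4 ≈ 7.34933e+08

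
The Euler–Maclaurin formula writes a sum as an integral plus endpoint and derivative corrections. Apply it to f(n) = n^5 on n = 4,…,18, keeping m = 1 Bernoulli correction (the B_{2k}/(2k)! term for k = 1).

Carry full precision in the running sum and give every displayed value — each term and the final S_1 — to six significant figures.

∫_4^18 x^5 dx evaluates to 5.66802e+06.
½[f(4) + f(18)] = ½[1024.00 + 1.88957e+06] = 945296.
Running total after boundary: 6.61332e+06.
Order-1 term: 1/12 · (524880 − 1280.00) = 43633.3.

S_1 ≈ 6.65695e+06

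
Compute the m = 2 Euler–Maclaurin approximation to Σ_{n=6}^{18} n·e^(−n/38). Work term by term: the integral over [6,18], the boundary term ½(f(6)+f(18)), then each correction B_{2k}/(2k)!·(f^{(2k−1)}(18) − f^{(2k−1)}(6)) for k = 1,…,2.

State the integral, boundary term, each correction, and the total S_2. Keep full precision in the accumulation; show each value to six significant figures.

The integral term ∫_6^18 x·e^(−x/38) dx = 102.673.
Boundary: ½(f(6) + f(18)) = ½(5.12364 + 11.2087) = 8.16615.
Running total after boundary: 110.839.
Order-1 term: 1/12 · (0.327739 − 0.719107) = -0.0326140.
Running total after k=1: 110.807.
Order-2 term: −1/720 · (0.00108944 − 0.00168074) = 8.21253e-07.

S_2 ≈ 110.807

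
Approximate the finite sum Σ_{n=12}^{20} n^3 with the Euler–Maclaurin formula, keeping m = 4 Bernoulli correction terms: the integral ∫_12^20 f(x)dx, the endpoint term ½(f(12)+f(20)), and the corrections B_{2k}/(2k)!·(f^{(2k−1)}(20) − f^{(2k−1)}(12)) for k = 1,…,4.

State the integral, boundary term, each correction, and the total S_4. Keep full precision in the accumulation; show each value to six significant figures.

Integral: ∫_12^20 x^3 dx = 34816.0.
Endpoint term: (f(12) + f(20))/2 = (1728.00 + 8000.00)/2 = 4864.00.
Integral + boundary = 39680.0.
k=1: B_{2}/(2)! × [f^{(1)}(20) − f^{(1)}(12)] = 1/12 × (1200.00 − 432.000) = 64.0000.
After k=1: 39744.0.
k=2: B_{4}/(4)! × [f^{(3)}(20) − f^{(3)}(12)] = −1/720 × (6.00000 − 6.00000) = 0.00000.
After k=2: 39744.0.
k=3: B_{6}/(6)! × [f^{(5)}(20) − f^{(5)}(12)] = 1/30240 × (0.00000 − 0.00000) = 0.00000.
After k=3: 39744.0.
k=4: B_{8}/(8)! × [f^{(7)}(20) − f^{(7)}(12)] = −1/1209600 × (0.00000 − 0.00000) = 0.00000.

S_4 ≈ 39744.0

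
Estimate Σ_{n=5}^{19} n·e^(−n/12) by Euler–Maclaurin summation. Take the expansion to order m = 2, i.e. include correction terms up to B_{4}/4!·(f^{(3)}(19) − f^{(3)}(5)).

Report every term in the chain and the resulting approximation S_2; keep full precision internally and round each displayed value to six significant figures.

∫_5^19 x·e^(−x/12) dx evaluates to 58.1173.
Boundary: ½(f(5) + f(19)) = ½(3.29620 + 3.90050) = 3.59835.
Integral + boundary = 61.7157.
Correction k=1: B_{2}/2! · (f^{(1)}(19) − f^{(1)}(5)) = 1/12 · (-0.119752 − 0.384557) = -0.0420258.
After k=1: 61.6737.
Correction k=2: B_{4}/4! · (f^{(3)}(19) − f^{(3)}(5)) = −1/720 · (0.00201963 − 0.0118267) = 1.36209e-05.

S_2 ≈ 61.6737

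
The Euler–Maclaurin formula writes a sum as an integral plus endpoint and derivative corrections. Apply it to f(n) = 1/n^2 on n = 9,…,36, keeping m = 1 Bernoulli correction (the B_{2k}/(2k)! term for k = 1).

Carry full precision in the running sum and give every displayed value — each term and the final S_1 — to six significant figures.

S_1 ≈ 0.0901170

Integral: ∫_9^36 1/x^2 dx = 0.0833333.
Endpoint term: (f(9) + f(36))/2 = (0.0123457 + 0.000771605)/2 = 0.00655864.
So far: 0.0898920.
Order-1 term: 1/12 · (-4.28669e-05 − (-0.00274348)) = 0.000225051.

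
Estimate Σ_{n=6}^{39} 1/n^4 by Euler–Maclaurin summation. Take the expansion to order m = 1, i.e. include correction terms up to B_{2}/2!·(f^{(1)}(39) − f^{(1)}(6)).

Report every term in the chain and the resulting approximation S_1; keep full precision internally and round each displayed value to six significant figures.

Integral: ∫_6^39 1/x^4 dx = 0.00153759.
Boundary: ½(f(6) + f(39)) = ½(0.000771605 + 4.32257e-07) = 0.000386019.
Integral + boundary = 0.00192361.
Order-1 term: 1/12 · (-4.43340e-08 − (-0.000514403)) = 4.28632e-05.

S_1 ≈ 0.00196647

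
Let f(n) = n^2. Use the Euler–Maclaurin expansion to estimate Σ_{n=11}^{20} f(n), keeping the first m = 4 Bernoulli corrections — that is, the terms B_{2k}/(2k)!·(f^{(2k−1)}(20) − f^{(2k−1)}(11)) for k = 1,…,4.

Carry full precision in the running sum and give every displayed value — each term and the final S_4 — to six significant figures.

S_4 ≈ 2485.00

Integral: ∫_11^20 x^2 dx = 2223.00.
½[f(11) + f(20)] = ½[121.000 + 400.000] = 260.500.
Integral + boundary = 2483.50.
Order-1 term: 1/12 · (40.0000 − 22.0000) = 1.50000.
Partial sum through k=1: 2485.00.
Order-2 term: −1/720 · (0.00000 − 0.00000) = 0.00000.
Partial sum through k=2: 2485.00.
Order-3 term: 1/30240 · (0.00000 − 0.00000) = 0.00000.
Partial sum through k=3: 2485.00.
Order-4 term: −1/1209600 · (0.00000 − 0.00000) = 0.00000.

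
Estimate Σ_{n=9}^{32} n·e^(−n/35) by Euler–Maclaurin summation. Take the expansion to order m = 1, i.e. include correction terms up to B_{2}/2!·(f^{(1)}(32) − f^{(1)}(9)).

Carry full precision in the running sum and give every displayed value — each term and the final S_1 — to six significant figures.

∫_9^32 x·e^(−x/35) dx evaluates to 250.934.
Boundary: ½(f(9) + f(32)) = ½(6.95932 + 12.8257) = 9.89250.
So far: 260.827.
k=1: B_{2}/(2)! × [f^{(1)}(32) − f^{(1)}(9)] = 1/12 × (0.0343545 − 0.574420) = -0.0450055.

S_1 ≈ 260.782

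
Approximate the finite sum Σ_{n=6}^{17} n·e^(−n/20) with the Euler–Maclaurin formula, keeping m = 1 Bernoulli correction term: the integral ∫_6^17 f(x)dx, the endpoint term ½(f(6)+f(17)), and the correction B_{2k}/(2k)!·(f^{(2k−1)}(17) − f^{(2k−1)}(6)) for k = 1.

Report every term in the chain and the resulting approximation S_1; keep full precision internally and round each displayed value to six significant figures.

S_1 ≈ 74.7560

Integral: ∫_6^17 x·e^(−x/20) dx = 68.9384.
½[f(6) + f(17)] = ½[4.44491 + 7.26605] = 5.85548.
Running total after boundary: 74.7939.
Correction k=1: B_{2}/2! · (f^{(1)}(17) − f^{(1)}(6)) = 1/12 · (0.0641122 − 0.518573) = -0.0378717.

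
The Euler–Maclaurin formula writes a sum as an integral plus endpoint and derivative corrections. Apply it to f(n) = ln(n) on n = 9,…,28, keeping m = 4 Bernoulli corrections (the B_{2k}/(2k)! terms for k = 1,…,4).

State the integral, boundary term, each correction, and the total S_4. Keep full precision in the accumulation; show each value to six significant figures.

S_4 ≈ 57.2851

Integral: ∫_9^28 ln(x) dx = 54.5267.
Endpoint term: (f(9) + f(28))/2 = (2.19722 + 3.33220)/2 = 2.76471.
Integral + boundary = 57.2914.
Order-1 term: 1/12 · (0.0357143 − 0.111111) = -0.00628307.
Running total after k=1: 57.2851.
Order-2 term: −1/720 · (9.11079e-05 − 0.00274348) = 3.68386e-06.
Running total after k=2: 57.2851.
Order-3 term: 1/30240 · (1.39451e-06 − 0.000406442) = -1.33944e-08.
Running total after k=3: 57.2851.
Order-4 term: −1/1209600 · (5.33613e-08 − 0.000150534) = 1.24405e-10.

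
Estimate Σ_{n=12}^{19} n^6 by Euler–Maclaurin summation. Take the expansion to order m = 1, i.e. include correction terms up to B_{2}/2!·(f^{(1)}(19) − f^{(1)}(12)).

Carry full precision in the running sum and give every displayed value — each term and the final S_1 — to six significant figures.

The integral term ∫_12^19 x^6 dx = 1.22577e+08.
½[f(12) + f(19)] = ½[2.98598e+06 + 4.70459e+07] = 2.50159e+07.
Running total after boundary: 1.47593e+08.
Order-1 term: 1/12 · (1.48566e+07 − 1.49299e+06) = 1.11363e+06.

S_1 ≈ 1.48707e+08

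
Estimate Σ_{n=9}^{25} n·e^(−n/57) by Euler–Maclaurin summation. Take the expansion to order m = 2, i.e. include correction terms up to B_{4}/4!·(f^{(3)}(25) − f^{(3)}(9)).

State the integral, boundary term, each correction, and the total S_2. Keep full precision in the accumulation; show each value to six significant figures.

Integral: ∫_9^25 x·e^(−x/57) dx = 198.067.
Boundary: ½(f(9) + f(25)) = ½(7.68546 + 16.1235) = 11.9045.
So far: 209.971.
Order-1 term: 1/12 · (0.362072 − 0.719107) = -0.0297529.
Running total after k=1: 209.942.
Order-2 term: −1/720 · (0.000508450 − 0.000746995) = 3.31312e-07.

S_2 ≈ 209.942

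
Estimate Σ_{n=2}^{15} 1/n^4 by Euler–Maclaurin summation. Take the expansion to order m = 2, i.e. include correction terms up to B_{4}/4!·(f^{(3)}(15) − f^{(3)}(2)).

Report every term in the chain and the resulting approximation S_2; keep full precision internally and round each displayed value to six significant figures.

S_2 ≈ 0.0819419

Integral: ∫_2^15 1/x^4 dx = 0.0415679.
Endpoint term: (f(2) + f(15))/2 = (0.0625000 + 1.97531e-05)/2 = 0.0312599.
Integral + boundary = 0.0728278.
k=1: B_{2}/(2)! × [f^{(1)}(15) − f^{(1)}(2)] = 1/12 × (-5.26749e-06 − (-0.125000)) = 0.0104162.
Partial sum through k=1: 0.0832440.
k=2: B_{4}/(4)! × [f^{(3)}(15) − f^{(3)}(2)] = −1/720 × (-7.02332e-07 − (-0.937500)) = -0.00130208.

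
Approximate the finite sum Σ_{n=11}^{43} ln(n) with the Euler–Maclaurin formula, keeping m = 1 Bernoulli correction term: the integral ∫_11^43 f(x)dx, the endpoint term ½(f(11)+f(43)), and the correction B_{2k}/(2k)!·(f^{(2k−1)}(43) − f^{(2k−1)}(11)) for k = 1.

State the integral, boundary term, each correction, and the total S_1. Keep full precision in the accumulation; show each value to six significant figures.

S_1 ≈ 106.429

Integral: ∫_11^43 ln(x) dx = 103.355.
Boundary: ½(f(11) + f(43)) = ½(2.39790 + 3.76120) = 3.07955.
Integral + boundary = 106.434.
k=1: B_{2}/(2)! × [f^{(1)}(43) − f^{(1)}(11)] = 1/12 × (0.0232558 − 0.0909091) = -0.00563777.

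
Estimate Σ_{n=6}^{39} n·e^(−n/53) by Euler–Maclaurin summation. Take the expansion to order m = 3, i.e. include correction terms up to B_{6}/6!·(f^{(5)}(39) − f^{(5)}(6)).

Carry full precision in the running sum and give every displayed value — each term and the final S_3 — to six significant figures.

S_3 ≈ 468.184

∫_6^39 x·e^(−x/53) dx evaluates to 456.218.
Endpoint term: (f(6) + f(39))/2 = (5.35779 + 18.6848)/2 = 12.0213.
So far: 468.240.
k=1: B_{2}/(2)! × [f^{(1)}(39) − f^{(1)}(6)] = 1/12 × (0.126554 − 0.791875) = -0.0554434.
Running total after k=1: 468.184.
k=2: B_{4}/(4)! × [f^{(3)}(39) − f^{(3)}(6)] = −1/720 × (0.000386170 − 0.000917695) = 7.38229e-07.
Running total after k=2: 468.184.
k=3: B_{6}/(6)! × [f^{(5)}(39) − f^{(5)}(6)] = 1/30240 × (2.58913e-07 − 5.53038e-07) = -9.72636e-12.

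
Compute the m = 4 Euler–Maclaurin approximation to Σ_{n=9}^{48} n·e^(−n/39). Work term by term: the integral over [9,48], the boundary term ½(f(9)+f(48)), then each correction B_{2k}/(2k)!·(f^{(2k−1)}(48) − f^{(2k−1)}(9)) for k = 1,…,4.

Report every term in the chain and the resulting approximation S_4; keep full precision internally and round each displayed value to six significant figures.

S_4 ≈ 505.763

The integral term ∫_9^48 x·e^(−x/39) dx = 495.237.
Endpoint term: (f(9) + f(48))/2 = (7.14530 + 14.0193)/2 = 10.5823.
So far: 505.819.
k=1: B_{2}/(2)! × [f^{(1)}(48) − f^{(1)}(9)] = 1/12 × (-0.0674003 − 0.610710) = -0.0565092.
Running total after k=1: 505.763.
k=2: B_{4}/(4)! × [f^{(3)}(48) − f^{(3)}(9)] = −1/720 × (0.000339734 − 0.00144547) = 1.53574e-06.
Running total after k=2: 505.763.
k=3: B_{6}/(6)! × [f^{(5)}(48) − f^{(5)}(9)] = 1/30240 × (4.75859e-07 − 1.63670e-06) = -3.83875e-11.
Running total after k=3: 505.763.
k=4: B_{8}/(8)! × [f^{(7)}(48) − f^{(7)}(9)] = −1/1209600 × (4.78866e-10 − 1.52732e-09) = 8.66777e-16.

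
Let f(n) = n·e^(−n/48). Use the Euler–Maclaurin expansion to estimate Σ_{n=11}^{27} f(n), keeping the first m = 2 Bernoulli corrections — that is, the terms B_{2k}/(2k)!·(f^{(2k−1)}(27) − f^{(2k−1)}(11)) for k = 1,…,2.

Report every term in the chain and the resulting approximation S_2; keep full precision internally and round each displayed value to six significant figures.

S_2 ≈ 212.812

Integral: ∫_11^27 x·e^(−x/48) dx = 200.777.
Boundary: ½(f(11) + f(27)) = ½(8.74716 + 15.3841) = 12.0656.
Integral + boundary = 212.843.
k=1: B_{2}/(2)! × [f^{(1)}(27) − f^{(1)}(11)] = 1/12 × (0.249280 − 0.612964) = -0.0303070.
After k=1: 212.812.
k=2: B_{4}/(4)! × [f^{(3)}(27) − f^{(3)}(11)] = −1/720 × (0.000602798 − 0.000956318) = 4.91000e-07.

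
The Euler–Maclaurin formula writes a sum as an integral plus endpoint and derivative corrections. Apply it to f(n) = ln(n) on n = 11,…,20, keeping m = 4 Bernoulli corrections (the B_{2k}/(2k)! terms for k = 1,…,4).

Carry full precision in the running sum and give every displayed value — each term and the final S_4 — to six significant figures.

S_4 ≈ 27.2312

Integral: ∫_11^20 ln(x) dx = 24.5378.
½[f(11) + f(20)] = ½[2.39790 + 2.99573] = 2.69681.
Running total after boundary: 27.2346.
Order-1 term: 1/12 · (0.0500000 − 0.0909091) = -0.00340909.
After k=1: 27.2312.
Order-2 term: −1/720 · (0.000250000 − 0.00150263) = 1.73976e-06.
After k=2: 27.2312.
Order-3 term: 1/30240 · (7.50000e-06 − 0.000149021) = -4.67993e-09.
After k=3: 27.2312.
Order-4 term: −1/1209600 · (5.62500e-07 − 3.69474e-05) = 3.00801e-11.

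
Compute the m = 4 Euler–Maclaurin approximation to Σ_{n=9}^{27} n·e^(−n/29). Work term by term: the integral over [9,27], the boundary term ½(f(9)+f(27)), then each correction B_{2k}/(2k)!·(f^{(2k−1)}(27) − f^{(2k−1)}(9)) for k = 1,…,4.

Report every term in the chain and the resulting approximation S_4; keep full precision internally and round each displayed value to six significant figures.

Integral: ∫_9^27 x·e^(−x/29) dx = 167.887.
½[f(9) + f(27)] = ½[6.59875 + 10.6419] = 8.62034.
Integral + boundary = 176.508.
k=1: B_{2}/(2)! × [f^{(1)}(27) − f^{(1)}(9)] = 1/12 × (0.0271825 − 0.505651) = -0.0398724.
Running total after k=1: 176.468.
k=2: B_{4}/(4)! × [f^{(3)}(27) − f^{(3)}(9)] = −1/720 × (0.000969648 − 0.00234487) = 1.91004e-06.
Running total after k=2: 176.468.
k=3: B_{6}/(6)! × [f^{(5)}(27) − f^{(5)}(9)] = 1/30240 × (2.26751e-06 − 4.86147e-06) = -8.57793e-11.
Running total after k=3: 176.468.
k=4: B_{8}/(8)! × [f^{(7)}(27) − f^{(7)}(9)] = −1/1209600 × (4.02146e-09 − 8.24584e-09) = 3.49238e-15.

S_4 ≈ 176.468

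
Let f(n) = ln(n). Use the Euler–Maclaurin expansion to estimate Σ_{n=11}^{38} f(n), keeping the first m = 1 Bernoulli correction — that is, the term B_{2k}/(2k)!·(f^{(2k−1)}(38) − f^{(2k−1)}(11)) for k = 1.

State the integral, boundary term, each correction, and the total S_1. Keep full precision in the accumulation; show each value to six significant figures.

S_1 ≈ 87.8638

∫_11^38 ln(x) dx evaluates to 84.8514.
½[f(11) + f(38)] = ½[2.39790 + 3.63759] = 3.01774.
Integral + boundary = 87.8692.
Correction k=1: B_{2}/2! · (f^{(1)}(38) − f^{(1)}(11)) = 1/12 · (0.0263158 − 0.0909091) = -0.00538278.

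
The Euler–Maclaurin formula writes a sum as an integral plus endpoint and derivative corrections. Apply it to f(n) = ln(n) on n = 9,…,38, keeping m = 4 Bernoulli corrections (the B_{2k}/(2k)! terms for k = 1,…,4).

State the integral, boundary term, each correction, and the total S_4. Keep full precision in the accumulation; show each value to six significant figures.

S_4 ≈ 92.3636

Integral: ∫_9^38 ln(x) dx = 89.4533.
Endpoint term: (f(9) + f(38))/2 = (2.19722 + 3.63759)/2 = 2.91741.
Running total after boundary: 92.3707.
Correction k=1: B_{2}/2! · (f^{(1)}(38) − f^{(1)}(9)) = 1/12 · (0.0263158 − 0.111111) = -0.00706628.
After k=1: 92.3636.
Correction k=2: B_{4}/4! · (f^{(3)}(38) − f^{(3)}(9)) = −1/720 · (3.64485e-05 − 0.00274348) = 3.75977e-06.
After k=2: 92.3636.
Correction k=3: B_{6}/6! · (f^{(5)}(38) − f^{(5)}(9)) = 1/30240 · (3.02896e-07 − 0.000406442) = -1.34305e-08.
After k=3: 92.3636.
Correction k=4: B_{8}/8! · (f^{(7)}(38) − f^{(7)}(9)) = −1/1209600 · (6.29285e-09 − 0.000150534) = 1.24444e-10.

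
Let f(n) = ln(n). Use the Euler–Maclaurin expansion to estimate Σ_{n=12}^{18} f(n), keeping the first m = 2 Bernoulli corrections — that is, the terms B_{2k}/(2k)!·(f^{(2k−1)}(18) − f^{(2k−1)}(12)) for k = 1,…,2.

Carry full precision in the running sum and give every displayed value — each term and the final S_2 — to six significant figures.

∫_12^18 ln(x) dx evaluates to 16.2078.
½[f(12) + f(18)] = ½[2.48491 + 2.89037] = 2.68764.
So far: 18.8955.
k=1: B_{2}/(2)! × [f^{(1)}(18) − f^{(1)}(12)] = 1/12 × (0.0555556 − 0.0833333) = -0.00231481.
Running total after k=1: 18.8931.
k=2: B_{4}/(4)! × [f^{(3)}(18) − f^{(3)}(12)] = −1/720 × (0.000342936 − 0.00115741) = 1.13121e-06.

S_2 ≈ 18.8931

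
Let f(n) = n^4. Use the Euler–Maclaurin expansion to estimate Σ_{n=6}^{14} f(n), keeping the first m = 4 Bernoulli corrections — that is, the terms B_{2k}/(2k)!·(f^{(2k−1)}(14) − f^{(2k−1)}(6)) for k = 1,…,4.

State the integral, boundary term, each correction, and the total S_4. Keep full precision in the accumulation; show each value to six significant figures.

S_4 ≈ 126708

Integral: ∫_6^14 x^4 dx = 106010.
½[f(6) + f(14)] = ½[1296.00 + 38416.0] = 19856.0.
So far: 125866.
k=1: B_{2}/(2)! × [f^{(1)}(14) − f^{(1)}(6)] = 1/12 × (10976.0 − 864.000) = 842.667.
Running total after k=1: 126708.
k=2: B_{4}/(4)! × [f^{(3)}(14) − f^{(3)}(6)] = −1/720 × (336.000 − 144.000) = -0.266667.
Running total after k=2: 126708.
k=3: B_{6}/(6)! × [f^{(5)}(14) − f^{(5)}(6)] = 1/30240 × (0.00000 − 0.00000) = 0.00000.
Running total after k=3: 126708.
k=4: B_{8}/(8)! × [f^{(7)}(14) − f^{(7)}(6)] = −1/1209600 × (0.00000 − 0.00000) = 0.00000.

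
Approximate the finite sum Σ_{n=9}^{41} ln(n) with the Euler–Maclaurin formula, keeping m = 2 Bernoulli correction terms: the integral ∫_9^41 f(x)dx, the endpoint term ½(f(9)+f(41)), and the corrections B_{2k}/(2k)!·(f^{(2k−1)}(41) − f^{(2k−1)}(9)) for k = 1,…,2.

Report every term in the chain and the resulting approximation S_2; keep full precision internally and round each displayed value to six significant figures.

S_2 ≈ 103.430

∫_9^41 ln(x) dx evaluates to 100.481.
½[f(9) + f(41)] = ½[2.19722 + 3.71357] = 2.95540.
So far: 103.437.
Correction k=1: B_{2}/2! · (f^{(1)}(41) − f^{(1)}(9)) = 1/12 · (0.0243902 − 0.111111) = -0.00722674.
Running total after k=1: 103.430.
Correction k=2: B_{4}/4! · (f^{(3)}(41) − f^{(3)}(9)) = −1/720 · (2.90187e-05 − 0.00274348) = 3.77009e-06.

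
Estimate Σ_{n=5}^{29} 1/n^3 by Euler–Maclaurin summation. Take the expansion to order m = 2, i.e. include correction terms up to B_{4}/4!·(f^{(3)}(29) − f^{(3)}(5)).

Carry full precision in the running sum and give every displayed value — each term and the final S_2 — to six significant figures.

S_2 ≈ 0.0238203

Integral: ∫_5^29 1/x^3 dx = 0.0194055.
Endpoint term: (f(5) + f(29))/2 = (0.00800000 + 4.10021e-05)/2 = 0.00402050.
Integral + boundary = 0.0234260.
k=1: B_{2}/(2)! × [f^{(1)}(29) − f^{(1)}(5)] = 1/12 × (-4.24160e-06 − (-0.00480000)) = 0.000399647.
Running total after k=1: 0.0238256.
k=2: B_{4}/(4)! × [f^{(3)}(29) − f^{(3)}(5)] = −1/720 × (-1.00870e-07 − (-0.00384000)) = -5.33319e-06.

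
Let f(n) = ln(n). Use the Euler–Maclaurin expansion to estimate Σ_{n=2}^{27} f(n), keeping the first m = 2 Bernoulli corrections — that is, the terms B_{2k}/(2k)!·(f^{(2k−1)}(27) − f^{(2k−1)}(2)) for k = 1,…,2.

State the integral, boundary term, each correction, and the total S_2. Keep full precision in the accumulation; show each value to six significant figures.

The integral term ∫_2^27 ln(x) dx = 62.6013.
½[f(2) + f(27)] = ½[0.693147 + 3.29584] = 1.99449.
Running total after boundary: 64.5958.
Order-1 term: 1/12 · (0.0370370 − 0.500000) = -0.0385802.
Partial sum through k=1: 64.5572.
Order-2 term: −1/720 · (0.000101611 − 0.250000) = 0.000347081.

S_2 ≈ 64.5576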